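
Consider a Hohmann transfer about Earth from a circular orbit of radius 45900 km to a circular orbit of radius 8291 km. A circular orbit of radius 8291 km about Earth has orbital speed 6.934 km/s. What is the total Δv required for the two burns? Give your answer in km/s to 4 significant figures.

Δv = 3.408 km/s

From the circular-orbit relation v² = μ/r at r = 8291 km: μ = v²r = (6.934)² × 8291 = 3.98634×10^5 km³/s².
The Hohmann ellipse has a_t = (r₁ + r₂)/2 = 27095.5 km.
At r₁ the circular-orbit speed is v₁ = √(μ/r₁) = 2.947 km/s.
Transfer-orbit speed at r₁ (v² = μ(2/r − 1/a)): v_a = √[μ(2/r₁ − 1/a_t)] = 1.630 km/s.
First burn Δv₁ = |v_a − v₁| = 1.317 km/s.
Circular speed at r₂: v₂ = √(μ/r₂) = 6.934 km/s.
Transfer-orbit speed at r₂: v_p = √[μ(2/r₂ − 1/a_t)] = 9.025 km/s.
Second burn Δv₂ = |v₂ − v_p| = 2.091 km/s.
Δv = Δv₁ + Δv₂ = 1.317 + 2.091 = 3.408 km/s.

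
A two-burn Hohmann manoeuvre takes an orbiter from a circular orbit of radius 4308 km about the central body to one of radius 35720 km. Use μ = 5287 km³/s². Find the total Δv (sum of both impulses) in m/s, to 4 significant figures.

Semi-major axis of the transfer orbit: a_t = (4308 + 35720)/2 = 20014 km.
Circular speed at r₁: v₁ = √(μ/r₁) = √(5287/4308) = 1.1078 km/s.
Transfer-orbit speed at r₁ (vis-viva equation): v_p = √[μ(2/r₁ − 1/a_t)] = 1.4800 km/s.
First burn Δv₁ = |v_p − v₁| = 0.3722 km/s.
At r₂, v₂ = √(μ/r₂) = 0.3847 km/s.
Transfer-orbit speed at r₂: v_a = √[μ(2/r₂ − 1/a_t)] = 0.1785 km/s.
Second burn Δv₂ = |v₂ − v_a| = 0.2062 km/s.
Δv = Δv₁ + Δv₂ = 0.3722 + 0.2062 = 0.5784 km/s.

Δv = 578.4 m/s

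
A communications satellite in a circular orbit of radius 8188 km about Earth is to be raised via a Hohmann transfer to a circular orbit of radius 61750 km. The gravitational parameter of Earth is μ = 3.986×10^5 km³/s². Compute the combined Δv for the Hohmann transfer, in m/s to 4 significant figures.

Transfer-ellipse semi-major axis a_t = (r₁ + r₂)/2 = (8188 + 61750)/2 = 34969 km.
Circular speed at r₁: v₁ = √(μ/r₁) = √(3.986×10^5/8188) = 6.97718 km/s.
On the transfer ellipse at r₁, vis-viva equation gives v_p = √[μ(2/r₁ − 1/a_t)] = 9.27164 km/s.
First burn Δv₁ = |v_p − v₁| = 2.2945 km/s.
At r₂, v₂ = √(μ/r₂) = 2.5407 km/s.
Transfer-orbit speed at r₂: v_a = √[μ(2/r₂ − 1/a_t)] = 1.2294 km/s.
Second burn Δv₂ = |v₂ − v_a| = 1.3113 km/s.
Δv = Δv₁ + Δv₂ = 2.2945 + 1.3113 = 3.606 km/s.

Δv = 3606 m/s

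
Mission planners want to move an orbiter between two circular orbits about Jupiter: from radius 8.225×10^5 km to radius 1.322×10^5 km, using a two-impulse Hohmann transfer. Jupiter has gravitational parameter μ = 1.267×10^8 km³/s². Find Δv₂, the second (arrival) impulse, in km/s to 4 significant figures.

The Hohmann ellipse has a_t = (r₁ + r₂)/2 = 4.7735×10^5 km.
Circular speed at r = 1.322×10^5 km: v_c = √(μ/r) = 30.958 km/s.
Transfer-orbit speed at the same r (vis-viva, a = a_t): v_t = √[μ(2/r − 1/a_t)] = 40.637 km/s.
Δv₂ = |v_t − v_c| = |40.637 − 30.958| = 9.679 km/s.

Δv₂ = 9.679 km/s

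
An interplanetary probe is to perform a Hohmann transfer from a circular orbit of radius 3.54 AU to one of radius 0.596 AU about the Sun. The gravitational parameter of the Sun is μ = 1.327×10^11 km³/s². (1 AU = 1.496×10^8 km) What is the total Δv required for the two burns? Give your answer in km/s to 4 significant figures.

In km: r₁ = 3.54 × 1.496×10^8 = 5.29584×10^8 km; r₂ = 0.596 × 1.496×10^8 = 8.91616×10^7 km.
Transfer-ellipse semi-major axis a_t = (r₁ + r₂)/2 = (5.29584×10^8 + 8.91616×10^7)/2 = 3.093728×10^8 km.
At r₁ the circular-orbit speed is v₁ = √(μ/r₁) = 15.83 km/s.
Transfer-orbit speed at r₁ (v² = μ(2/r − 1/a)): v_a = √[μ(2/r₁ − 1/a_t)] = 8.498 km/s.
First burn Δv₁ = |v_a − v₁| = 7.332 km/s.
At r₂, v₂ = √(μ/r₂) = 38.579 km/s.
Transfer-orbit speed at r₂: v_p = √[μ(2/r₂ − 1/a_t)] = 50.475 km/s.
Second burn Δv₂ = |v₂ − v_p| = 11.90 km/s.
Δv = Δv₁ + Δv₂ = 7.332 + 11.90 = 19.23 km/s.

Δv = 19.23 km/s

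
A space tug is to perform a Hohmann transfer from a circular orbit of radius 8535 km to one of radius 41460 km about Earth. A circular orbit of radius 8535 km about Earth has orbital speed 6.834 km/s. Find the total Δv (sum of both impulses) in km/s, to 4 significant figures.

Δv = 3.256 km/s

From the circular-orbit relation v² = μ/r at r = 8535 km: μ = v²r = (6.834)² × 8535 = 3.98615×10^5 km³/s².
Transfer-ellipse semi-major axis a_t = (r₁ + r₂)/2 = (8535 + 41460)/2 = 24997.5 km.
Circular speed at r₁: v₁ = √(μ/r₁) = √(3.98615×10^5/8535) = 6.834 km/s.
Transfer-orbit speed at r₁ (vis-viva): v_p = √[μ(2/r₁ − 1/a_t)] = 8.801 km/s.
First burn Δv₁ = |v_p − v₁| = 1.967 km/s.
Circular speed at r₂: v₂ = √(μ/r₂) = 3.101 km/s.
Transfer-orbit speed at r₂: v_a = √[μ(2/r₂ − 1/a_t)] = 1.812 km/s.
Second burn Δv₂ = |v₂ − v_a| = 1.289 km/s.
Δv = Δv₁ + Δv₂ = 1.967 + 1.289 = 3.256 km/s.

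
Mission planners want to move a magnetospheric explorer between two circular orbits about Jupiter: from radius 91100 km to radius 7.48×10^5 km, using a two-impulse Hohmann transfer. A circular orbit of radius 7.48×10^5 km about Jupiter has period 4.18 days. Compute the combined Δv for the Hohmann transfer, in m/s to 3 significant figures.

From Kepler's third law T² = 4π²r³/μ at r = 7.48×10^5 km, T = 4.18 days = 4.18 × 86400 s = 3.61152×10^5 s: μ = 4π²r³/T² = 1.26673×10^8 km³/s².
The Hohmann ellipse has a_t = (r₁ + r₂)/2 = 4.1955×10^5 km.
Circular speed at r₁: v₁ = √(μ/r₁) = √(1.26673×10^8/91100) = 37.29 km/s.
On the transfer ellipse at r₁, v² = μ(2/r − 1/a) gives v_p = √[μ(2/r₁ − 1/a_t)] = 49.79 km/s.
First burn Δv₁ = |v_p − v₁| = 12.50 km/s.
At r₂, v₂ = √(μ/r₂) = 13.013 km/s.
Transfer-orbit speed at r₂: v_a = √[μ(2/r₂ − 1/a_t)] = 6.0640 km/s.
Second burn Δv₂ = |v₂ − v_a| = 6.949 km/s.
Total Δv = Δv₁ + Δv₂ = 19.45 km/s.

Δv = 19500 m/s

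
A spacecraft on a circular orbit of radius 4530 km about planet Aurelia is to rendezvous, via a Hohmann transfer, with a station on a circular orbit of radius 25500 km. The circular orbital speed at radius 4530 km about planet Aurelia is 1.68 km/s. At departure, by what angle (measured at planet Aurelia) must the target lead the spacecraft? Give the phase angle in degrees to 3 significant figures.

φ = 98.7°

From the circular-orbit relation v² = μ/r at r = 4530 km: μ = v²r = (1.68)² × 4530 = 12785.5 km³/s².
Semi-major axis of the transfer orbit: a_t = (4530 + 25500)/2 = 15015 km.
Transfer time t = π√(a_t³/μ) = 51119 s.
Target angular speed ω₂ = √(μ/r₂³) = 2.7768×10^-5 rad/s.
Angle swept by the target during transfer: ω₂·t = 1.4195 rad = 81.33°.
Arrival is 180° from departure on the ellipse, so φ = 180° − 81.33° = 98.7°.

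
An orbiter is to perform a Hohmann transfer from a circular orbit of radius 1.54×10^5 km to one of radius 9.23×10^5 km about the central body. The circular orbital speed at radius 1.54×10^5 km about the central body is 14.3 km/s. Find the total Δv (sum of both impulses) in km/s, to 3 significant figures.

From the circular-orbit relation v² = μ/r at r = 1.54×10^5 km: μ = v²r = (14.3)² × 1.54×10^5 = 3.14915×10^7 km³/s².
Transfer-ellipse semi-major axis a_t = (r₁ + r₂)/2 = (1.540×10^5 + 9.230×10^5)/2 = 5.385×10^5 km.
At r₁ the circular-orbit speed is v₁ = √(μ/r₁) = 14.300 km/s.
Transfer-orbit speed at r₁ (v² = μ(2/r − 1/a)): v_p = √[μ(2/r₁ − 1/a_t)] = 18.722 km/s.
First burn Δv₁ = |v_p − v₁| = 4.422 km/s.
At r₂, v₂ = √(μ/r₂) = 5.841 km/s.
Transfer-orbit speed at r₂: v_a = √[μ(2/r₂ − 1/a_t)] = 3.124 km/s.
Second burn Δv₂ = |v₂ − v_a| = 2.717 km/s.
Δv = Δv₁ + Δv₂ = 4.422 + 2.717 = 7.139 km/s.

Δv = 7.14 km/s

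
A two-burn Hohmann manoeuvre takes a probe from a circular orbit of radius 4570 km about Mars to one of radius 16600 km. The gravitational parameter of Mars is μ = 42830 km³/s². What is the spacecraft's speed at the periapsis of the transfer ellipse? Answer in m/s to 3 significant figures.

v = 3830 m/s

The Hohmann ellipse has a_t = (r₁ + r₂)/2 = 10585 km.
At periapsis, r = 4570 km.
Applying v² = μ(2/r − 1/a_t): v = 3.834 km/s.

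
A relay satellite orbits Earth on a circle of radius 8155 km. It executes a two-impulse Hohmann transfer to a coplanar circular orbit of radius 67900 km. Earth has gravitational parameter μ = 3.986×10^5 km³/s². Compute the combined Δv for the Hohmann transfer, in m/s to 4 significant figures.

The Hohmann ellipse has a_t = (r₁ + r₂)/2 = 38027.5 km.
At r₁ the circular-orbit speed is v₁ = √(μ/r₁) = 6.991 km/s.
Transfer-orbit speed at r₁ (v² = μ(2/r − 1/a)): v_p = √[μ(2/r₁ − 1/a_t)] = 9.342 km/s.
First burn Δv₁ = |v_p − v₁| = 2.351 km/s.
Circular speed at r₂: v₂ = √(μ/r₂) = 2.423 km/s.
Transfer-orbit speed at r₂: v_a = √[μ(2/r₂ − 1/a_t)] = 1.122 km/s.
Second burn Δv₂ = |v₂ − v_a| = 1.301 km/s.
Total Δv = Δv₁ + Δv₂ = 3.652 km/s.

Δv = 3652 m/s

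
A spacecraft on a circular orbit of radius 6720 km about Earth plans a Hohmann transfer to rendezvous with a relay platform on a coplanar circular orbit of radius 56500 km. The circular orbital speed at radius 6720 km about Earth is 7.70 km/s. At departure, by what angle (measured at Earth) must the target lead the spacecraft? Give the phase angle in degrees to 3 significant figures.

φ = 105°

From the circular-orbit relation v² = μ/r at r = 6720 km: μ = v²r = (7.70)² × 6720 = 3.98429×10^5 km³/s².
Semi-major axis of the transfer orbit: a_t = (6720 + 56500)/2 = 31610 km.
The half-period of the transfer ellipse is t = π√(a_t³/μ) = 27971 s.
The target's mean motion on its circular orbit is ω₂ = √(μ/r₂³) = 4.7001×10^-5 rad/s.
Angle swept by the target during transfer: ω₂·t = 1.31466 rad = 75.32°.
The spacecraft traverses 180° on the transfer ellipse, so the target must lead by 180° − 75.32° = 105°.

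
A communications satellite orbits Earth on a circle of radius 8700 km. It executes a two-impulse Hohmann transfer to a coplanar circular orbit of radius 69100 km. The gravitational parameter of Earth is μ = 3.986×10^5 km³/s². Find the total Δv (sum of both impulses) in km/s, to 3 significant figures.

Δv = 3.52 km/s

Transfer-ellipse semi-major axis a_t = (r₁ + r₂)/2 = (8700 + 69100)/2 = 38900 km.
Circular speed at r₁: v₁ = √(μ/r₁) = √(3.986×10^5/8700) = 6.7688 km/s.
On the transfer ellipse at r₁, v² = μ(2/r − 1/a) gives v_p = √[μ(2/r₁ − 1/a_t)] = 9.0214 km/s.
First burn Δv₁ = |v_p − v₁| = 2.253 km/s.
Circular speed at r₂: v₂ = √(μ/r₂) = 2.402 km/s.
Transfer-orbit speed at r₂: v_a = √[μ(2/r₂ − 1/a_t)] = 1.136 km/s.
Second burn Δv₂ = |v₂ − v_a| = 1.266 km/s.
Total Δv = Δv₁ + Δv₂ = 3.519 km/s.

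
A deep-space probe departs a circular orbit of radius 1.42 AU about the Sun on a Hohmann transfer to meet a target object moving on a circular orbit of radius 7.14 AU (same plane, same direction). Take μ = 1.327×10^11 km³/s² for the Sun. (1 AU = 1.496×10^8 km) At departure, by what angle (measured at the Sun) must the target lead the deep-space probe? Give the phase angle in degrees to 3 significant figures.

φ = 96.5°

In km: r₁ = 1.42 × 1.496×10^8 = 2.12432×10^8 km; r₂ = 7.14 × 1.496×10^8 = 1.068144×10^9 km.
Semi-major axis of the transfer orbit: a_t = (2.12432×10^8 + 1.068144×10^9)/2 = 6.40288×10^8 km.
Transfer time t = π√(a_t³/μ) = 1.3973×10^8 s.
Target angular speed ω₂ = √(μ/r₂³) = 1.0435×10^-8 rad/s.
Angle swept by the target during transfer: ω₂·t = 1.458 rad = 83.54°.
Arrival is 180° from departure on the ellipse, so φ = 180° − 83.54° = 96.5°.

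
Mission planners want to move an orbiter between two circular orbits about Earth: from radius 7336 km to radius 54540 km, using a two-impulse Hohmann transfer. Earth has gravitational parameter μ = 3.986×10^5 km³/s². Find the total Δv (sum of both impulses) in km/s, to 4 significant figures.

Semi-major axis of the transfer orbit: a_t = (7336 + 54540)/2 = 30938 km.
At r₁ the circular-orbit speed is v₁ = √(μ/r₁) = 7.371 km/s.
On the transfer ellipse at r₁, v² = μ(2/r − 1/a) gives v_p = √[μ(2/r₁ − 1/a_t)] = 9.787 km/s.
First burn Δv₁ = |v_p − v₁| = 2.416 km/s.
At r₂, v₂ = √(μ/r₂) = 2.703 km/s.
Transfer-orbit speed at r₂: v_a = √[μ(2/r₂ − 1/a_t)] = 1.316 km/s.
Second burn Δv₂ = |v₂ − v_a| = 1.387 km/s.
Δv = Δv₁ + Δv₂ = 2.416 + 1.387 = 3.803 km/s.

Δv = 3.803 km/s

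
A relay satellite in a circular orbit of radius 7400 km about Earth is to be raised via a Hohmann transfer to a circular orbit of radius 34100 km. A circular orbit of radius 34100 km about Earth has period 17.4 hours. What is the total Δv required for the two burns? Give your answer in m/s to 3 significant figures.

Δv = 3450 m/s

From Kepler's third law T² = 4π²r³/μ at r = 34100 km, T = 17.4 hours = 17.4 × 3600 s = 62640 s: μ = 4π²r³/T² = 3.98951×10^5 km³/s².
The Hohmann ellipse has a_t = (r₁ + r₂)/2 = 20750 km.
At r₁ the circular-orbit speed is v₁ = √(μ/r₁) = 7.3425 km/s.
Transfer-orbit speed at r₁ (vis-viva equation): v_p = √[μ(2/r₁ − 1/a_t)] = 9.4127 km/s.
First burn Δv₁ = |v_p − v₁| = 2.070 km/s.
Circular speed at r₂: v₂ = √(μ/r₂) = 3.4204 km/s.
Transfer-orbit speed at r₂: v_a = √[μ(2/r₂ − 1/a_t)] = 2.0426 km/s.
Second burn Δv₂ = |v₂ − v_a| = 1.378 km/s.
Δv = Δv₁ + Δv₂ = 2.070 + 1.378 = 3.448 km/s.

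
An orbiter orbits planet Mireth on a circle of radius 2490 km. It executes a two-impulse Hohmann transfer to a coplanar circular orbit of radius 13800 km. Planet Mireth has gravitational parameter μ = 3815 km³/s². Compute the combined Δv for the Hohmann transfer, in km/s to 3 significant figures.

The Hohmann ellipse has a_t = (r₁ + r₂)/2 = 8145 km.
At r₁ the circular-orbit speed is v₁ = √(μ/r₁) = 1.2378 km/s.
On the transfer ellipse at r₁, vis-viva gives v_p = √[μ(2/r₁ − 1/a_t)] = 1.6112 km/s.
First burn Δv₁ = |v_p − v₁| = 0.3734 km/s.
At r₂, v₂ = √(μ/r₂) = 0.5258 km/s.
Transfer-orbit speed at r₂: v_a = √[μ(2/r₂ − 1/a_t)] = 0.2907 km/s.
Second burn Δv₂ = |v₂ − v_a| = 0.2351 km/s.
Total Δv = Δv₁ + Δv₂ = 0.6085 km/s.

Δv = 0.608 km/s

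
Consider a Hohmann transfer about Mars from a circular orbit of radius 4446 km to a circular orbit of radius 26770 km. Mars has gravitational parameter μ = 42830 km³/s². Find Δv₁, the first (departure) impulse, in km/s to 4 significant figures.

Δv₁ = 0.9610 km/s

The Hohmann ellipse has a_t = (r₁ + r₂)/2 = 15608 km.
On the circular orbit at r = 4446 km, v_c = √(μ/r) = 3.104 km/s.
Transfer-orbit speed at the same r (vis-viva, a = a_t): v_t = √[μ(2/r − 1/a_t)] = 4.065 km/s.
Δv₁ = |v_t − v_c| = |4.065 − 3.104| = 0.9610 km/s.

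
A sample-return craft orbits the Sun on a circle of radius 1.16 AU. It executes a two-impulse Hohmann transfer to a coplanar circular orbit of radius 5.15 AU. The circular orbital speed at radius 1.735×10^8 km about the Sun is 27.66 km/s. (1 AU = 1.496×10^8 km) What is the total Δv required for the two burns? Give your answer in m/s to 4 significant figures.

Δv = 12850 m/s

From the circular-orbit relation v² = μ/r at r = 1.735×10^8 km: μ = v²r = (27.66)² × 1.735×10^8 = 1.32741×10^11 km³/s².
In km: r₁ = 1.16 × 1.496×10^8 = 1.73536×10^8 km; r₂ = 5.15 × 1.496×10^8 = 7.7044×10^8 km.
Transfer-ellipse semi-major axis a_t = (r₁ + r₂)/2 = (1.73536×10^8 + 7.7044×10^8)/2 = 4.71988×10^8 km.
Circular speed at r₁: v₁ = √(μ/r₁) = √(1.32741×10^11/1.73536×10^8) = 27.6571 km/s.
On the transfer ellipse at r₁, v² = μ(2/r − 1/a) gives v_p = √[μ(2/r₁ − 1/a_t)] = 35.3355 km/s.
First burn Δv₁ = |v_p − v₁| = 7.6784 km/s.
Circular speed at r₂: v₂ = √(μ/r₂) = 13.126 km/s.
Transfer-orbit speed at r₂: v_a = √[μ(2/r₂ − 1/a_t)] = 7.9591 km/s.
Second burn Δv₂ = |v₂ − v_a| = 5.1669 km/s.
Total Δv = Δv₁ + Δv₂ = 12.85 km/s.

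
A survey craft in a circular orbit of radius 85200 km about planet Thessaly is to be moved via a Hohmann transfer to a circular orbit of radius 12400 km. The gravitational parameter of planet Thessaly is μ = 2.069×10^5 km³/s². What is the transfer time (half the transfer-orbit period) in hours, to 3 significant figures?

The Hohmann ellipse has a_t = (r₁ + r₂)/2 = 48800 km.
Transfer time t = π√(a_t³/μ) = π√((48800)³ / 2.069×10^5) = 74460 s.
Converting: 74460 s ÷ 3600 s/hour = 20.7 hours.

t = 20.7 hours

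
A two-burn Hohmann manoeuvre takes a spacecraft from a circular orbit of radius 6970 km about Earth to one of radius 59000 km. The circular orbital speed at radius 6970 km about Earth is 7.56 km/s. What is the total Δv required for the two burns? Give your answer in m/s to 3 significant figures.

From the circular-orbit relation v² = μ/r at r = 6970 km: μ = v²r = (7.56)² × 6970 = 3.98361×10^5 km³/s².
Transfer-ellipse semi-major axis a_t = (r₁ + r₂)/2 = (6970 + 59000)/2 = 32985 km.
At r₁ the circular-orbit speed is v₁ = √(μ/r₁) = 7.5600 km/s.
On the transfer ellipse at r₁, vis-viva gives v_p = √[μ(2/r₁ − 1/a_t)] = 10.111 km/s.
First burn Δv₁ = |v_p − v₁| = 2.551 km/s.
At r₂, v₂ = √(μ/r₂) = 2.598 km/s.
Transfer-orbit speed at r₂: v_a = √[μ(2/r₂ − 1/a_t)] = 1.194 km/s.
Second burn Δv₂ = |v₂ − v_a| = 1.404 km/s.
Δv = Δv₁ + Δv₂ = 2.551 + 1.404 = 3.955 km/s.

Δv = 3950 m/s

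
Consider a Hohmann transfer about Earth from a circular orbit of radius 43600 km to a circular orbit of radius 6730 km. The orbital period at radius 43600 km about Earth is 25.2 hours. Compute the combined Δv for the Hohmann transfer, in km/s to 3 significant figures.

Δv = 3.89 km/s

From Kepler's third law T² = 4π²r³/μ at r = 43600 km, T = 25.2 hours = 25.2 × 3600 s = 90720 s: μ = 4π²r³/T² = 3.97570×10^5 km³/s².
The Hohmann ellipse has a_t = (r₁ + r₂)/2 = 25165 km.
Circular speed at r₁: v₁ = √(μ/r₁) = √(3.97570×10^5/43600) = 3.020 km/s.
On the transfer ellipse at r₁, vis-viva gives v_a = √[μ(2/r₁ − 1/a_t)] = 1.562 km/s.
First burn Δv₁ = |v_a − v₁| = 1.458 km/s.
Circular speed at r₂: v₂ = √(μ/r₂) = 7.6860 km/s.
Transfer-orbit speed at r₂: v_p = √[μ(2/r₂ − 1/a_t)] = 10.117 km/s.
Second burn Δv₂ = |v₂ − v_p| = 2.431 km/s.
Total Δv = Δv₁ + Δv₂ = 3.889 km/s.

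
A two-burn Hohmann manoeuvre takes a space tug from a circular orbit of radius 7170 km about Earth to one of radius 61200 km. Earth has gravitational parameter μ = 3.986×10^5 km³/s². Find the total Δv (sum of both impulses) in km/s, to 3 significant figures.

Semi-major axis of the transfer orbit: a_t = (7170 + 61200)/2 = 34185 km.
At r₁ the circular-orbit speed is v₁ = √(μ/r₁) = 7.456 km/s.
On the transfer ellipse at r₁, vis-viva equation gives v_p = √[μ(2/r₁ − 1/a_t)] = 9.976 km/s.
First burn Δv₁ = |v_p − v₁| = 2.520 km/s.
At r₂, v₂ = √(μ/r₂) = 2.552 km/s.
Transfer-orbit speed at r₂: v_a = √[μ(2/r₂ − 1/a_t)] = 1.169 km/s.
Second burn Δv₂ = |v₂ − v_a| = 1.383 km/s.
Δv = Δv₁ + Δv₂ = 2.520 + 1.383 = 3.903 km/s.

Δv = 3.90 km/s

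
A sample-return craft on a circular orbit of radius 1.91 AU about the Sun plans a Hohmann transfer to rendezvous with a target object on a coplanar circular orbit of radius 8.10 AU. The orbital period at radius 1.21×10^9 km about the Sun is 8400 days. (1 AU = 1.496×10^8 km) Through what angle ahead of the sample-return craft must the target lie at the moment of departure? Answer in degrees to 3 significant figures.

φ = 92.6°

From Kepler's third law T² = 4π²r³/μ at r = 1.21×10^9 km, T = 8400 days = 8400 × 86400 s = 7.2576×10^8 s: μ = 4π²r³/T² = 1.32779×10^11 km³/s².
In km: r₁ = 1.91 × 1.496×10^8 = 2.85736×10^8 km; r₂ = 8.10 × 1.496×10^8 = 1.21176×10^9 km.
The Hohmann ellipse has a_t = (r₁ + r₂)/2 = 7.48748×10^8 km.
The half-period of the transfer ellipse is t = π√(a_t³/μ) = 1.766×10^8 s.
Target angular speed ω₂ = √(μ/r₂³) = 8.639×10^-9 rad/s.
Angle swept by the target during transfer: ω₂·t = 1.526 rad = 87.43°.
Arrival is 180° from departure on the ellipse, so φ = 180° − 87.43° = 92.6°.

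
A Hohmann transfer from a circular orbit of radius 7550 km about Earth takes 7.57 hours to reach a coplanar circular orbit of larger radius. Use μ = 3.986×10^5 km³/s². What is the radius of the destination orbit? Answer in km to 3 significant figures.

r₂ = 54600 km

Transfer time t = 7.57 hours = 27252 s, and t = π√(a_t³/μ).
So a_t = (μ t²/π²)^(1/3) = (3.986×10^5 × (27252)² / π²)^(1/3) = 31070 km.
Since a_t = (r₁ + r₂)/2, r₂ = 2a_t − r₁ = 2×31070 − 7550 = 54590 km.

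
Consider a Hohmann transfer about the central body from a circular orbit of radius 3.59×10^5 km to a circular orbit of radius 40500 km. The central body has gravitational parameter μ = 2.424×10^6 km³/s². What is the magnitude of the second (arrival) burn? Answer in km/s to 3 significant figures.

Semi-major axis of the transfer orbit: a_t = (3.590×10^5 + 40500)/2 = 1.9975×10^5 km.
Circular speed at r = 40500 km: v_c = √(μ/r) = 7.73640 km/s.
Transfer-orbit speed at the same r (vis-viva, a = a_t): v_t = √[μ(2/r − 1/a_t)] = 10.3715 km/s.
Δv₂ = |v_t − v_c| = |10.3715 − 7.73640| = 2.635 km/s.

Δv₂ = 2.64 km/s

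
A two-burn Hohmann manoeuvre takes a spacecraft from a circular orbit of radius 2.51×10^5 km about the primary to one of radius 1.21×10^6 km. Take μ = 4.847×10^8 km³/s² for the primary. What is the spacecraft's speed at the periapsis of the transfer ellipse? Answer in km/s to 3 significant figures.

Transfer-ellipse semi-major axis a_t = (r₁ + r₂)/2 = (2.510×10^5 + 1.210×10^6)/2 = 7.305×10^5 km.
The periapsis of the transfer ellipse is at r = 2.510×10^5 km.
Vis-viva: v = √[μ(2/r − 1/a_t)] = √[4.847×10^8 × (2/2.510×10^5 − 1/7.305×10^5)] = 56.56 km/s.

v = 56.6 km/s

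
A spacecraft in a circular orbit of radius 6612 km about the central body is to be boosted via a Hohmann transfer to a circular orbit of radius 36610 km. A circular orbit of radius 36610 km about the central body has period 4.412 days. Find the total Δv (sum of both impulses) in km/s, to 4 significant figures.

From Kepler's third law T² = 4π²r³/μ at r = 36610 km, T = 4.412 days = 4.412 × 86400 s = 3.811968×10^5 s: μ = 4π²r³/T² = 13330.9 km³/s².
Transfer-ellipse semi-major axis a_t = (r₁ + r₂)/2 = (6612 + 36610)/2 = 21611 km.
Circular speed at r₁: v₁ = √(μ/r₁) = √(13330.9/6612) = 1.41992 km/s.
Transfer-orbit speed at r₁ (v² = μ(2/r − 1/a)): v_p = √[μ(2/r₁ − 1/a_t)] = 1.84810 km/s.
First burn Δv₁ = |v_p − v₁| = 0.42818 km/s.
At r₂, v₂ = √(μ/r₂) = 0.603435 km/s.
Transfer-orbit speed at r₂: v_a = √[μ(2/r₂ − 1/a_t)] = 0.333779 km/s.
Second burn Δv₂ = |v₂ − v_a| = 0.26966 km/s.
Δv = Δv₁ + Δv₂ = 0.42818 + 0.26966 = 0.6978 km/s.

Δv = 0.6978 km/s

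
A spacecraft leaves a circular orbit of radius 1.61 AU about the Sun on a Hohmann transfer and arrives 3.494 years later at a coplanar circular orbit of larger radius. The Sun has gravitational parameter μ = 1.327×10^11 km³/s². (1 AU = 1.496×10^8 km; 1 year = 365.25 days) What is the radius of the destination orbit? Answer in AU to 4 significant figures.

In km: r₁ = 1.61 × 1.496×10^8 = 2.40856×10^8 km.
Transfer time t = 3.494 years × 365.25 × 86400 s = 1.102622544×10^8 s, and t = π√(a_t³/μ).
So a_t = (μ t²/π²)^(1/3) = (1.327×10^11 × (1.102622544×10^8)² / π²)^(1/3) = 5.4677×10^8 km.
Since a_t = (r₁ + r₂)/2, r₂ = 2a_t − r₁ = 2×5.4677×10^8 − 2.40856×10^8 = 8.52684×10^8 km.
In AU: r₂ = 8.52684×10^8 / 1.496×10^8 = 5.700 AU.

r₂ = 5.700 AU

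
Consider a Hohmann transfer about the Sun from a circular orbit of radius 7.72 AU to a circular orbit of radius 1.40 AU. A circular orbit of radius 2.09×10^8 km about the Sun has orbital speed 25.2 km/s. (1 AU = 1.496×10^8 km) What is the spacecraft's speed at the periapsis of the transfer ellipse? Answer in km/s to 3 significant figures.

v = 32.8 km/s

From the circular-orbit relation v² = μ/r at r = 2.09×10^8 km: μ = v²r = (25.2)² × 2.09×10^8 = 1.32723×10^11 km³/s².
In km: r₁ = 7.72 × 1.496×10^8 = 1.154912×10^9 km; r₂ = 1.40 × 1.496×10^8 = 2.0944×10^8 km.
Semi-major axis of the transfer orbit: a_t = (1.154912×10^9 + 2.0944×10^8)/2 = 6.82176×10^8 km.
The periapsis of the transfer ellipse is at r = 2.0944×10^8 km.
From the vis-viva equation, v = √[μ(2/r − 1/a_t)] = 32.75 km/s.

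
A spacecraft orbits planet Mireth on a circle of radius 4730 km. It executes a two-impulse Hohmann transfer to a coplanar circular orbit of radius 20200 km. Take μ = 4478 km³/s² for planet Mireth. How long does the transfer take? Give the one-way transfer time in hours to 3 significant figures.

The Hohmann ellipse has a_t = (r₁ + r₂)/2 = 12465 km.
Transfer time t = π√(a_t³/μ) = π√((12465)³ / 4478) = 65335 s.
Converting: 65335 s ÷ 3600 s/hour = 18.1 hours.

t = 18.1 hours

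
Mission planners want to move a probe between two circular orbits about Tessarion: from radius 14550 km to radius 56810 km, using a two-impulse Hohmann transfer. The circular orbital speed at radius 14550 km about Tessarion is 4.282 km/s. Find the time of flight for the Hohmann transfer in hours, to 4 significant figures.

t = 11.39 hours

From the circular-orbit relation v² = μ/r at r = 14550 km: μ = v²r = (4.282)² × 14550 = 2.66782×10^5 km³/s².
Transfer-ellipse semi-major axis a_t = (r₁ + r₂)/2 = (14550 + 56810)/2 = 35680 km.
Transfer time t = π√(a_t³/μ) = π√((35680)³ / 2.66782×10^5) = 40990 s.
Converting: 40990 s ÷ 3600 s/hour = 11.39 hours.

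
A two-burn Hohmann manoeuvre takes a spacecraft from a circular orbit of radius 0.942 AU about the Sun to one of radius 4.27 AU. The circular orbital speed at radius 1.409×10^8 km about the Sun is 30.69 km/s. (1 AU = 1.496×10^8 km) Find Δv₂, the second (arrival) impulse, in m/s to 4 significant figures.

From the circular-orbit relation v² = μ/r at r = 1.409×10^8 km: μ = v²r = (30.69)² × 1.409×10^8 = 1.32710×10^11 km³/s².
In km: r₁ = 0.942 × 1.496×10^8 = 1.409232×10^8 km; r₂ = 4.27 × 1.496×10^8 = 6.38792×10^8 km.
The Hohmann ellipse has a_t = (r₁ + r₂)/2 = 3.898576×10^8 km.
Circular speed at r = 6.38792×10^8 km: v_c = √(μ/r) = 14.414 km/s.
Transfer-orbit speed at the same r (vis-viva, a = a_t): v_t = √[μ(2/r − 1/a_t)] = 8.6658 km/s.
Δv₂ = |v_t − v_c| = |8.6658 − 14.414| = 5.748 km/s.

Δv₂ = 5748 m/s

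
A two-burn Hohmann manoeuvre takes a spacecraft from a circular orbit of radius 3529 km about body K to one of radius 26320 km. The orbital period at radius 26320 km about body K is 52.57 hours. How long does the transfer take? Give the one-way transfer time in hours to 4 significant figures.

From Kepler's third law T² = 4π²r³/μ at r = 26320 km, T = 52.57 hours = 52.57 × 3600 s = 1.89252×10^5 s: μ = 4π²r³/T² = 20097.2 km³/s².
Semi-major axis of the transfer orbit: a_t = (3529 + 26320)/2 = 14924.5 km.
Transfer time t = π√(a_t³/μ) = π√((14924.5)³ / 20097.2) = 40400 s.
Converting: 40400 s ÷ 3600 s/hour = 11.22 hours.

t = 11.22 hours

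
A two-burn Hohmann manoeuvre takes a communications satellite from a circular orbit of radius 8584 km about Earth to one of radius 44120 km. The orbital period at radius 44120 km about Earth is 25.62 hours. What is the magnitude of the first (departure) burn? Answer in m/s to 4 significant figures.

Δv₁ = 2003 m/s

From Kepler's third law T² = 4π²r³/μ at r = 44120 km, T = 25.62 hours = 25.62 × 3600 s = 92232 s: μ = 4π²r³/T² = 3.98569×10^5 km³/s².
The Hohmann ellipse has a_t = (r₁ + r₂)/2 = 26352 km.
Circular speed at r = 8584 km: v_c = √(μ/r) = 6.814 km/s.
Vis-viva on the transfer ellipse at r = 8584 km gives v_t = √[μ(2/r − 1/a_t)] = 8.817 km/s.
Δv₁ = |v_t − v_c| = |8.817 − 6.814| = 2.003 km/s.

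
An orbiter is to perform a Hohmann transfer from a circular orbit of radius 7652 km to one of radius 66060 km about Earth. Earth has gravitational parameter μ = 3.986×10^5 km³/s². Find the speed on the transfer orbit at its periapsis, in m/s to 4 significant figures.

The Hohmann ellipse has a_t = (r₁ + r₂)/2 = 36856 km.
The periapsis of the transfer ellipse is at r = 7652 km.
Vis-viva: v = √[μ(2/r − 1/a_t)] = √[3.986×10^5 × (2/7652 − 1/36856)] = 9.663 km/s.

v = 9663 m/s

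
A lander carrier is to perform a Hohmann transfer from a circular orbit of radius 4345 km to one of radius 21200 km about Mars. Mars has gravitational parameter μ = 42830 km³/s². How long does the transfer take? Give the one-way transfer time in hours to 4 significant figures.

t = 6.087 hours

Semi-major axis of the transfer orbit: a_t = (4345 + 21200)/2 = 12772.5 km.
By Kepler's third law the transfer-orbit period is T = 2π√(a_t³/μ), so t = T/2 = 21912 s.
Converting: 21912 s ÷ 3600 s/hour = 6.087 hours.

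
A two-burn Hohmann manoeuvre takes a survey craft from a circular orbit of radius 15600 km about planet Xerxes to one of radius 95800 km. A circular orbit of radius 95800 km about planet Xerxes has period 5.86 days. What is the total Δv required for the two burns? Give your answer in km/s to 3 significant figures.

Δv = 1.48 km/s

From Kepler's third law T² = 4π²r³/μ at r = 95800 km, T = 5.86 days = 5.86 × 86400 s = 5.06304×10^5 s: μ = 4π²r³/T² = 1.35405×10^5 km³/s².
Semi-major axis of the transfer orbit: a_t = (15600 + 95800)/2 = 55700 km.
At r₁ the circular-orbit speed is v₁ = √(μ/r₁) = 2.94615 km/s.
Transfer-orbit speed at r₁ (vis-viva equation): v_p = √[μ(2/r₁ − 1/a_t)] = 3.86376 km/s.
First burn Δv₁ = |v_p − v₁| = 0.9176 km/s.
Circular speed at r₂: v₂ = √(μ/r₂) = 1.1889 km/s.
Transfer-orbit speed at r₂: v_a = √[μ(2/r₂ − 1/a_t)] = 0.62917 km/s.
Second burn Δv₂ = |v₂ − v_a| = 0.5597 km/s.
Δv = Δv₁ + Δv₂ = 0.9176 + 0.5597 = 1.477 km/s.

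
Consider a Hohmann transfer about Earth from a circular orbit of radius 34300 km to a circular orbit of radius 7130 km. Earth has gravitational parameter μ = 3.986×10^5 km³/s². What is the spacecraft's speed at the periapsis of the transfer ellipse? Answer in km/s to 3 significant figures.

Semi-major axis of the transfer orbit: a_t = (34300 + 7130)/2 = 20715 km.
The periapsis of the transfer ellipse is at r = 7130 km.
Vis-viva: v = √[μ(2/r − 1/a_t)] = √[3.986×10^5 × (2/7130 − 1/20715)] = 9.621 km/s.

v = 9.62 km/s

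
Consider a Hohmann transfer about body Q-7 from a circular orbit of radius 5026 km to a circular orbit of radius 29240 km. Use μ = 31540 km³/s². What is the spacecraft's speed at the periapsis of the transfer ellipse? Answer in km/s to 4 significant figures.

Semi-major axis of the transfer orbit: a_t = (5026 + 29240)/2 = 17133 km.
At periapsis, r = 5026 km.
Vis-viva: v = √[μ(2/r − 1/a_t)] = √[31540 × (2/5026 − 1/17133)] = 3.273 km/s.

v = 3.273 km/s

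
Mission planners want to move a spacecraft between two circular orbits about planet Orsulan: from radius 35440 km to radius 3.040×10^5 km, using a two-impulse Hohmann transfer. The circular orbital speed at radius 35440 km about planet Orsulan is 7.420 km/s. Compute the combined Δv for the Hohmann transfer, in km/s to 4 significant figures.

From the circular-orbit relation v² = μ/r at r = 35440 km: μ = v²r = (7.420)² × 35440 = 1.95120×10^6 km³/s².
The Hohmann ellipse has a_t = (r₁ + r₂)/2 = 1.6972×10^5 km.
Circular speed at r₁: v₁ = √(μ/r₁) = √(1.95120×10^6/35440) = 7.4200 km/s.
Transfer-orbit speed at r₁ (vis-viva): v_p = √[μ(2/r₁ − 1/a_t)] = 9.9306 km/s.
First burn Δv₁ = |v_p − v₁| = 2.5106 km/s.
Circular speed at r₂: v₂ = √(μ/r₂) = 2.5335 km/s.
Transfer-orbit speed at r₂: v_a = √[μ(2/r₂ − 1/a_t)] = 1.1577 km/s.
Second burn Δv₂ = |v₂ − v_a| = 1.3758 km/s.
Δv = Δv₁ + Δv₂ = 2.5106 + 1.3758 = 3.886 km/s.

Δv = 3.886 km/s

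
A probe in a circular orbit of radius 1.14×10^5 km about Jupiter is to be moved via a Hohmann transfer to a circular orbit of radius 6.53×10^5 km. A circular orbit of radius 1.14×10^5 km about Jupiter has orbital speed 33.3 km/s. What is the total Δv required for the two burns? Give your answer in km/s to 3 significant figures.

From the circular-orbit relation v² = μ/r at r = 1.14×10^5 km: μ = v²r = (33.3)² × 1.14×10^5 = 1.26413×10^8 km³/s².
The Hohmann ellipse has a_t = (r₁ + r₂)/2 = 3.835×10^5 km.
Circular speed at r₁: v₁ = √(μ/r₁) = √(1.26413×10^8/1.140×10^5) = 33.30 km/s.
Transfer-orbit speed at r₁ (v² = μ(2/r − 1/a)): v_p = √[μ(2/r₁ − 1/a_t)] = 43.45 km/s.
First burn Δv₁ = |v_p − v₁| = 10.15 km/s.
Circular speed at r₂: v₂ = √(μ/r₂) = 13.914 km/s.
Transfer-orbit speed at r₂: v_a = √[μ(2/r₂ − 1/a_t)] = 7.5859 km/s.
Second burn Δv₂ = |v₂ − v_a| = 6.328 km/s.
Δv = Δv₁ + Δv₂ = 10.15 + 6.328 = 16.48 km/s.

Δv = 16.5 km/s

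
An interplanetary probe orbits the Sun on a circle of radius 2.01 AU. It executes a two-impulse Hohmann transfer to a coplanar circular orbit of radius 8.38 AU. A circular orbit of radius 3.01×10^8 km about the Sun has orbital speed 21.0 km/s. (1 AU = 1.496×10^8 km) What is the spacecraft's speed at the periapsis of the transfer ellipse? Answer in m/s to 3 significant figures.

v = 26700 m/s

From the circular-orbit relation v² = μ/r at r = 3.01×10^8 km: μ = v²r = (21.0)² × 3.01×10^8 = 1.32741×10^11 km³/s².
In km: r₁ = 2.01 × 1.496×10^8 = 3.00696×10^8 km; r₂ = 8.38 × 1.496×10^8 = 1.253648×10^9 km.
Transfer-ellipse semi-major axis a_t = (r₁ + r₂)/2 = (3.00696×10^8 + 1.253648×10^9)/2 = 7.77172×10^8 km.
At periapsis, r = 3.00696×10^8 km.
Applying v² = μ(2/r − 1/a_t): v = 26.69 km/s.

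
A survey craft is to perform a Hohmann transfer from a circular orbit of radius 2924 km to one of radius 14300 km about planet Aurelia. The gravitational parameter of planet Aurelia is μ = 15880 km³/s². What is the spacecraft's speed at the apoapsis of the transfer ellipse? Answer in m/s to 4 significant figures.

Transfer-ellipse semi-major axis a_t = (r₁ + r₂)/2 = (2924 + 14300)/2 = 8612 km.
The apoapsis of the transfer ellipse is at r = 14300 km.
Applying v² = μ(2/r − 1/a_t): v = 0.6140 km/s.

v = 614.0 m/s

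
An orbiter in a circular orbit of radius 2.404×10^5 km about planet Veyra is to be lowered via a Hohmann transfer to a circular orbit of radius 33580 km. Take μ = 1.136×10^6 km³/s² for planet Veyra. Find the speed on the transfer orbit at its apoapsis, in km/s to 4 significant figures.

Semi-major axis of the transfer orbit: a_t = (2.404×10^5 + 33580)/2 = 1.3699×10^5 km.
The apoapsis of the transfer ellipse is at r = 2.404×10^5 km.
From the vis-viva equation, v = √[μ(2/r − 1/a_t)] = 1.076 km/s.

v = 1.076 km/s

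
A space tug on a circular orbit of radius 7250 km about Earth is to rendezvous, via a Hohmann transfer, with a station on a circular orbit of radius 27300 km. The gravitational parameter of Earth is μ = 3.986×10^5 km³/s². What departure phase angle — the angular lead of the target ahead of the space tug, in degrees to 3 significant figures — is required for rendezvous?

φ = 89.4°

Semi-major axis of the transfer orbit: a_t = (7250 + 27300)/2 = 17275 km.
The half-period of the transfer ellipse is t = π√(a_t³/μ) = 11298 s.
The target's mean motion on its circular orbit is ω₂ = √(μ/r₂³) = 1.3997×10^-4 rad/s.
Angle swept by the target during transfer: ω₂·t = 1.5814 rad = 90.61°.
Arrival is 180° from departure on the ellipse, so φ = 180° − 90.61° = 89.4°.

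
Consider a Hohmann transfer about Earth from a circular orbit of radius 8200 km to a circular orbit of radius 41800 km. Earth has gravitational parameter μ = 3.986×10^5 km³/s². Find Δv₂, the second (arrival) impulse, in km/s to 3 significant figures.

Δv₂ = 1.32 km/s

Semi-major axis of the transfer orbit: a_t = (8200 + 41800)/2 = 25000 km.
Circular speed at r = 41800 km: v_c = √(μ/r) = 3.088 km/s.
Vis-viva on the transfer ellipse at r = 41800 km gives v_t = √[μ(2/r − 1/a_t)] = 1.769 km/s.
Δv₂ = |v_t − v_c| = |1.769 − 3.088| = 1.319 km/s.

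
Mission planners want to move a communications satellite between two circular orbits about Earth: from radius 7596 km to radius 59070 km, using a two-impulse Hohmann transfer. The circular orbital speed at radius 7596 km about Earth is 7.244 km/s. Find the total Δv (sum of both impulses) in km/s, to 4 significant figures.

Δv = 3.757 km/s

From the circular-orbit relation v² = μ/r at r = 7596 km: μ = v²r = (7.244)² × 7596 = 3.98604×10^5 km³/s².
Semi-major axis of the transfer orbit: a_t = (7596 + 59070)/2 = 33333 km.
Circular speed at r₁: v₁ = √(μ/r₁) = √(3.98604×10^5/7596) = 7.244 km/s.
Transfer-orbit speed at r₁ (vis-viva equation): v_p = √[μ(2/r₁ − 1/a_t)] = 9.643 km/s.
First burn Δv₁ = |v_p − v₁| = 2.399 km/s.
At r₂, v₂ = √(μ/r₂) = 2.598 km/s.
Transfer-orbit speed at r₂: v_a = √[μ(2/r₂ − 1/a_t)] = 1.240 km/s.
Second burn Δv₂ = |v₂ − v_a| = 1.358 km/s.
Δv = Δv₁ + Δv₂ = 2.399 + 1.358 = 3.757 km/s.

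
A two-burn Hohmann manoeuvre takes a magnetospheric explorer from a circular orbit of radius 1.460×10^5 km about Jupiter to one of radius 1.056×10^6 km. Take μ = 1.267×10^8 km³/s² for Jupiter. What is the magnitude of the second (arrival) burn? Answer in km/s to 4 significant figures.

Semi-major axis of the transfer orbit: a_t = (1.460×10^5 + 1.056×10^6)/2 = 6.010×10^5 km.
Circular speed at r = 1.056×10^6 km: v_c = √(μ/r) = 10.954 km/s.
Transfer-orbit speed at the same r (vis-viva, a = a_t): v_t = √[μ(2/r − 1/a_t)] = 5.3988 km/s.
Δv₂ = |v_t − v_c| = |5.3988 − 10.954| = 5.555 km/s.

Δv₂ = 5.555 km/s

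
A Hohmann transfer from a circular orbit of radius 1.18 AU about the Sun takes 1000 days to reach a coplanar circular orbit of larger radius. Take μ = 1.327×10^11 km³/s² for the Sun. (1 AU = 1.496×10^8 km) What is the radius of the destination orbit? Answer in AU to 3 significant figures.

In km: r₁ = 1.18 × 1.496×10^8 = 1.76528×10^8 km.
Transfer time t = 1000 days = 8.640×10^7 s, and t = π√(a_t³/μ).
So a_t = (μ t²/π²)^(1/3) = (1.327×10^11 × (8.640×10^7)² / π²)^(1/3) = 4.6473×10^8 km.
Since a_t = (r₁ + r₂)/2, r₂ = 2a_t − r₁ = 2×4.6473×10^8 − 1.76528×10^8 = 7.52932×10^8 km.
In AU: r₂ = 7.52932×10^8 / 1.496×10^8 = 5.03 AU.

r₂ = 5.03 AU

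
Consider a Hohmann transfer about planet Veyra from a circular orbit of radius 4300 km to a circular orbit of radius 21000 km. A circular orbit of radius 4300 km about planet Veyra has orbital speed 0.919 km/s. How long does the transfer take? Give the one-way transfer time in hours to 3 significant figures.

t = 20.6 hours

From the circular-orbit relation v² = μ/r at r = 4300 km: μ = v²r = (0.919)² × 4300 = 3631.61 km³/s².
Transfer-ellipse semi-major axis a_t = (r₁ + r₂)/2 = (4300 + 21000)/2 = 12650 km.
Transfer time t = π√(a_t³/μ) = π√((12650)³ / 3631.61) = 74170 s.
Converting: 74170 s ÷ 3600 s/hour = 20.6 hours.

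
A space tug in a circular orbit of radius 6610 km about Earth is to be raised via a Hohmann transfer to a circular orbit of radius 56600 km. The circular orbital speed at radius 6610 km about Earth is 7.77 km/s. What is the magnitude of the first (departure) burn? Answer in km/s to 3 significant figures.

Δv₁ = 2.63 km/s

From the circular-orbit relation v² = μ/r at r = 6610 km: μ = v²r = (7.77)² × 6610 = 3.99065×10^5 km³/s².
Transfer-ellipse semi-major axis a_t = (r₁ + r₂)/2 = (6610 + 56600)/2 = 31605 km.
Circular speed at r = 6610 km: v_c = √(μ/r) = 7.7700 km/s.
Transfer-orbit speed at the same r (vis-viva, a = a_t): v_t = √[μ(2/r − 1/a_t)] = 10.398 km/s.
Δv₁ = |v_t − v_c| = |10.398 − 7.7700| = 2.628 km/s.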